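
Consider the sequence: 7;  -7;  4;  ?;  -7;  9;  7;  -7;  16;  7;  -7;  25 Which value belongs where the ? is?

Reading positions in blocks of 3 reveals the pattern AAB — 2 tracks woven together.
Stream A: 7, -7, ?, -7, 7, -7, 7, -7 (alternating ±7).
Stream B: 4, 9, 16, 25 (perfect squares starting at 2²).
Stream A's pattern makes the blank 7.

7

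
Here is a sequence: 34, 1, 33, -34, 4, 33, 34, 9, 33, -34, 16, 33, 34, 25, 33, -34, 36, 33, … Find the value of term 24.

Taking every 3rd term gives 3 separate tracks.
Track A: 34, -34, 34, -34, 34, -34. Oscillating between 34 and -34.
Track B: 1, 4, 9, 16, 25, 36. Consecutive squares n² from n = 1.
Track C: 33, 33, 33, 33, 33, 33. Constant 33.
Position 24 → track C, term 8 = 33.

33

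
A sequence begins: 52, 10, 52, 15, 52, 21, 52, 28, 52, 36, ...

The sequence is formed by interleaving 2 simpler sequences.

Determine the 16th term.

66

The terms cycle through 2 interleaved subsequences.
Track A: 52, 52, 52, 52, 52. Always 52.
Track B: 10, 15, 21, 28, 36. Triangular numbers starting at T_4.
The 16th slot belongs to track B; its 8th term is 66.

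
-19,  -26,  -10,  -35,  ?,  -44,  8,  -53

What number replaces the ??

-1

The terms cycle through 2 interleaved subsequences.
Subsequence A is -19, -10, ?, 8, which is linear: a_n = -28 + 9·n.
Subsequence B is -26, -35, -44, -53, which is linear: a_n = -17 − 9·n.
So the missing entry in subsequence A is -1.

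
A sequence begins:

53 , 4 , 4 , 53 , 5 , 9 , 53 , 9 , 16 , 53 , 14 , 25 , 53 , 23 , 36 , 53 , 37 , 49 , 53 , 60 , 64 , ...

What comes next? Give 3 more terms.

53, 97, 81

Taking every 3rd term gives 3 separate tracks.
Stream A: 53, 53, 53, 53, 53, 53, 53. The constant sequence 53.
Stream B: 4, 5, 9, 14, 23, 37, 60. Fibonacci-style (each term is the sum of the two before it).
Stream C: 4, 9, 16, 25, 36, 49, 64. Perfect squares starting at 2².
The 22nd slot belongs to stream A; its 8th term is 53.
The 23rd slot belongs to stream B; its 8th term is 97.
Term 24 comes from stream C (its 8th entry): 81.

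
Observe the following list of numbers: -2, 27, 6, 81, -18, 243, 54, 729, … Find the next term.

-162

Taking every 2nd term gives 2 separate tracks.
Track A = -2, 6, -18, 54: geometric with ratio -3.
Track B = 27, 81, 243, 729: powers of 3.
Position 9 falls in track A as its term 5, giving -162.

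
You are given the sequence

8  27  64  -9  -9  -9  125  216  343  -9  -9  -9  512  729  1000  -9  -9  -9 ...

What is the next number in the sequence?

1331

Reading positions in blocks of 6 reveals the pattern AAABBB — 2 tracks woven together.
Stream A = 8, 27, 64, 125, 216, 343, 512, 729, 1000: the cubes 2³, 3³, 4³, ….
Stream B = -9, -9, -9, -9, -9, -9, -9, -9, -9: the constant sequence -9.
Position 19 falls in stream A as its term 10, giving 1331.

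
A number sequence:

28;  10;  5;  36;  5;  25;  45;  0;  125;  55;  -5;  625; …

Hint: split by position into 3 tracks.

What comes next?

66

Split by position mod 3: positions 1, 4, 7, … form one track, and each other residue class forms its own.
Stream A: 28, 36, 45, 55 (triangular numbers starting at T_7).
Stream B: 10, 5, 0, -5 (linear: a_n = 15 − 5·n).
Stream C: 5, 25, 125, 625 (successive powers of 5).
Position 13 → stream A, term 5 = 66.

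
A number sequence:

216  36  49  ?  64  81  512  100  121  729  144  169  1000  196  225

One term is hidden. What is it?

Positions follow the repeating pattern ABB; grouping by letter gives 2 tracks.
Subsequence A: 216, ?, 512, 729, 1000 (consecutive cubes n³ from n = 6).
Subsequence B: 36, 49, 64, 81, 100, 121, 144, 169, 196, 225 (consecutive squares n² from n = 6).
Subsequence A's pattern makes the blank 343.

343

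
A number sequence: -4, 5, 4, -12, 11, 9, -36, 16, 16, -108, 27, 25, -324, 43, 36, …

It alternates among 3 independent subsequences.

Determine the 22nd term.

-8748

The terms cycle through 3 interleaved subsequences.
Stream A is -4, -12, -36, -108, -324, which is geometric, ×3 each step.
Stream B is 5, 11, 16, 27, 43, which is each term equals the sum of the previous two.
Stream C is 4, 9, 16, 25, 36, which is consecutive squares n² from n = 2.
Term 22 comes from stream A (its 8th entry): -8748.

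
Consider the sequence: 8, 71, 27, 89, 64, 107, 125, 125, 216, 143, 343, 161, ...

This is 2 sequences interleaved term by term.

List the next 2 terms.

512, 179

The terms cycle through 2 interleaved subsequences.
Track A: 8, 27, 64, 125, 216, 343 (perfect cubes starting at 2³).
Track B: 71, 89, 107, 125, 143, 161 (linear: a_n = 53 + 18·n).
Position 13 → track A, term 7 = 512.
Term 14 comes from track B (its 7th entry): 179.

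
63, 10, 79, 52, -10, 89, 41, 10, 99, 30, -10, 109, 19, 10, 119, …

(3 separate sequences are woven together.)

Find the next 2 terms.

8, -10

The terms cycle through 3 interleaved subsequences.
Track A = 63, 52, 41, 30, 19: linear: a_n = 74 − 11·n.
Track B = 10, -10, 10, -10, 10: alternating ±10.
Track C = 79, 89, 99, 109, 119: linear: a_n = 69 + 10·n.
Position 16 → track A, term 6 = 8.
Position 17 falls in track B as its term 6, giving -10.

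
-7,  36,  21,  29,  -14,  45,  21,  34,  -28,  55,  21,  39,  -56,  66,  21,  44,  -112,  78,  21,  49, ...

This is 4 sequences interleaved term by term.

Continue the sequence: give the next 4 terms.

The terms cycle through 4 interleaved subsequences.
Track A: -7, -14, -28, -56, -112 (geometric with ratio 2).
Track B: 36, 45, 55, 66, 78 (the triangular numbers T_8, T_9, …).
Track C: 21, 21, 21, 21, 21 (always 21).
Track D: 29, 34, 39, 44, 49 (adding 5 each time).
Position 21 → track A, term 6 = -224.
The 22nd slot belongs to track B; its 6th term is 91.
Position 23 → track C, term 6 = 21.
Position 24 → track D, term 6 = 54.

-224, 91, 21, 54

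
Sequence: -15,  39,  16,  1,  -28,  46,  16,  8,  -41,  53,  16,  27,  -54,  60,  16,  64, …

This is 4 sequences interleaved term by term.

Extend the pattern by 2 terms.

-67, 67

Taking every 4th term gives 4 separate tracks.
Subsequence A is -15, -28, -41, -54, which is arithmetic, step −13.
Subsequence B is 39, 46, 53, 60, which is linear: a_n = 32 + 7·n.
Subsequence C is 16, 16, 16, 16, which is constant 16.
Subsequence D is 1, 8, 27, 64, which is consecutive cubes n³ from n = 1.
Position 17 falls in subsequence A as its term 5, giving -67.
Position 18 falls in subsequence B as its term 5, giving 67.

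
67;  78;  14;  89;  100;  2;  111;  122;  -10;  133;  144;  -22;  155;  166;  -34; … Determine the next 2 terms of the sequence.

The slot pattern repeats as AAB (period 3), so there are 2 interleaved tracks.
Subsequence A: 67, 78, 89, 100, 111, 122, 133, 144, 155, 166 — adding 11 each time.
Subsequence B: 14, 2, -10, -22, -34 — subtracting 12 each time.
The 16th slot belongs to subsequence A; its 11th term is 177.
Term 17 comes from subsequence A (its 12th entry): 188.

177, 188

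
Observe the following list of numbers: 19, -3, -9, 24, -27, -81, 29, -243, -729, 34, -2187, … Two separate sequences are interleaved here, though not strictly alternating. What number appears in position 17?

-177147

The slot pattern repeats as ABB (period 3), so there are 2 interleaved tracks.
Track A: 19, 24, 29, 34. Arithmetic, step +5.
Track B: -3, -9, -27, -81, -243, -729, -2187. A geometric progression (common ratio 3).
Position 17 falls in track B as its term 11, giving -177147.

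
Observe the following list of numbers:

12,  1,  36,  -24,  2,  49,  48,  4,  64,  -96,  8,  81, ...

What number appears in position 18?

Read the sequence 3 terms at a time; column i is its own pattern.
Track A = 12, -24, 48, -96: geometric, ×-2 each step.
Track B = 1, 2, 4, 8: powers 2^0, 2^1, 2^2, ….
Track C = 36, 49, 64, 81: consecutive squares n² from n = 6.
Position 18 falls in track C as its term 6, giving 121.

121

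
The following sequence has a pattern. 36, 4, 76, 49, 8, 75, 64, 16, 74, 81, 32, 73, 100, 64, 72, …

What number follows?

121

Read the sequence 3 terms at a time; column i is its own pattern.
Track A is 36, 49, 64, 81, 100, which is perfect squares starting at 6².
Track B is 4, 8, 16, 32, 64, which is powers of 2.
Track C is 76, 75, 74, 73, 72, which is arithmetic, step −1.
Term 16 comes from track A (its 6th entry): 121.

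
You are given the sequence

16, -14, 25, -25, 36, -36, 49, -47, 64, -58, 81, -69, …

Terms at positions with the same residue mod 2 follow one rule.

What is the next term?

Split by position mod 2 into 2 tracks.
Track A = 16, 25, 36, 49, 64, 81: the squares 4², 5², 6², ….
Track B = -14, -25, -36, -47, -58, -69: arithmetic with common difference −11.
The 13th slot belongs to track A; its 7th term is 100.

100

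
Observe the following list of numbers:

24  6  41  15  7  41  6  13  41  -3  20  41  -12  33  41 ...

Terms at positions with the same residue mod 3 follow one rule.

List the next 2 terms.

Split by position mod 3 into 3 tracks.
Stream A: 24, 15, 6, -3, -12 — arithmetic with common difference −9.
Stream B: 6, 7, 13, 20, 33 — a Fibonacci-like recurrence a_n = a_{n-1} + a_{n-2}.
Stream C: 41, 41, 41, 41, 41 — always 41.
Position 16 falls in stream A as its term 6, giving -21.
The 17th slot belongs to stream B; its 6th term is 53.

-21, 53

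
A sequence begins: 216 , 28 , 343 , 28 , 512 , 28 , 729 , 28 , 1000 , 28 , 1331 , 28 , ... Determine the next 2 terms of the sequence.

Positions 1, 3, 5, … form one subsequence and positions 2, 4, 6, … form another.
Stream A: 216, 343, 512, 729, 1000, 1331 (perfect cubes starting at 6³).
Stream B: 28, 28, 28, 28, 28, 28 (always 28).
Position 13 → stream A, term 7 = 1728.
Position 14 → stream B, term 7 = 28.

1728, 28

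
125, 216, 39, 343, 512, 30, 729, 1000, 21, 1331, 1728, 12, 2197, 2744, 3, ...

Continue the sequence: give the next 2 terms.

Reading positions in blocks of 3 reveals the pattern AAB — 2 tracks woven together.
Track A is 125, 216, 343, 512, 729, 1000, 1331, 1728, 2197, 2744, which is consecutive cubes n³ from n = 5.
Track B is 39, 30, 21, 12, 3, which is arithmetic, step −9.
The 16th slot belongs to track A; its 11th term is 3375.
Term 17 comes from track A (its 12th entry): 4096.

3375, 4096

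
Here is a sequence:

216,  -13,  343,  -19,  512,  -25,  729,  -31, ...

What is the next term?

1000

Split by position mod 2 into 2 tracks.
Stream A: 216, 343, 512, 729. Perfect cubes starting at 6³.
Stream B: -13, -19, -25, -31. Arithmetic with common difference −6.
Position 9 → stream A, term 5 = 1000.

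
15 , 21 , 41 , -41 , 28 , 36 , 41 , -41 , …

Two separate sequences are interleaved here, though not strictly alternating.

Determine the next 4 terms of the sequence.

45, 55, 41, -41

Reading positions in blocks of 4 reveals the pattern AABB — 2 tracks woven together.
Track A: 15, 21, 28, 36 — the triangular numbers T_5, T_6, ….
Track B: 41, -41, 41, -41 — oscillating between 41 and -41.
Position 9 → track A, term 5 = 45.
The 10th slot belongs to track A; its 6th term is 55.
Term 11 comes from track B (its 5th entry): 41.
Term 12 comes from track B (its 6th entry): -41.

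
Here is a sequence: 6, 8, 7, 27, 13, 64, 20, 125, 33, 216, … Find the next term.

53

The terms cycle through 2 interleaved subsequences.
Stream A: 6, 7, 13, 20, 33 — a Fibonacci-like recurrence a_n = a_{n-1} + a_{n-2}.
Stream B: 8, 27, 64, 125, 216 — perfect cubes starting at 2³.
Position 11 → stream A, term 6 = 53.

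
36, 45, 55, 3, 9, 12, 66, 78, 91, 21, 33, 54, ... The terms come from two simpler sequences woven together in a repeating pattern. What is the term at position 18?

228

Positions follow the repeating pattern AAABBB; grouping by letter gives 2 tracks.
Subsequence A: 36, 45, 55, 66, 78, 91 — triangular numbers n(n+1)/2 for n = 8, 9, ….
Subsequence B: 3, 9, 12, 21, 33, 54 — each term equals the sum of the previous two.
The 18th slot belongs to subsequence B; its 9th term is 228.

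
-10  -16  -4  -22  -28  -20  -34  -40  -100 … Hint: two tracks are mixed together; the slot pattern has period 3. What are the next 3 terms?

-46, -52, -500

Reading positions in blocks of 3 reveals the pattern AAB — 2 tracks woven together.
Stream A = -10, -16, -22, -28, -34, -40: linear: a_n = -4 − 6·n.
Stream B = -4, -20, -100: multiplying by 5 each time.
Position 10 → stream A, term 7 = -46.
Position 11 → stream A, term 8 = -52.
Position 12 → stream B, term 4 = -500.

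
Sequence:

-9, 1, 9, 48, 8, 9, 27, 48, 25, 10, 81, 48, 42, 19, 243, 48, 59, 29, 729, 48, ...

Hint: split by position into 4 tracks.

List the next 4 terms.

76, 48, 2187, 48

Split by position mod 4 into 4 tracks.
Subsequence A = -9, 8, 25, 42, 59: arithmetic, step +17.
Subsequence B = 1, 9, 10, 19, 29: Fibonacci-style (each term is the sum of the two before it).
Subsequence C = 9, 27, 81, 243, 729: powers 3^2, 3^3, 3^4, ….
Subsequence D = 48, 48, 48, 48, 48: always 48.
Position 21 → subsequence A, term 6 = 76.
Position 22 → subsequence B, term 6 = 48.
Term 23 comes from subsequence C (its 6th entry): 2187.
Position 24 → subsequence D, term 6 = 48.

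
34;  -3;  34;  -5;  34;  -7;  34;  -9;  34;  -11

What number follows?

34

Odd-indexed and even-indexed terms follow separate rules.
Track A is 34, 34, 34, 34, 34, which is the constant sequence 34.
Track B is -3, -5, -7, -9, -11, which is arithmetic with common difference −2.
Position 11 falls in track A as its term 6, giving 34.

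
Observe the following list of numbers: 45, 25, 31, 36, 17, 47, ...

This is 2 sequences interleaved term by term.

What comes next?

3

The terms cycle through 2 interleaved subsequences.
Stream A = 45, 31, 17: arithmetic, step −14.
Stream B = 25, 36, 47: arithmetic with common difference +11.
Term 7 comes from stream A (its 4th entry): 3.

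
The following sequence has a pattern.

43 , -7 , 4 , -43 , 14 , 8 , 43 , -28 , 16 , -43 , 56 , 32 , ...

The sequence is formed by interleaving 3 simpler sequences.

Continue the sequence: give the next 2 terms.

Read the sequence 3 terms at a time; column i is its own pattern.
Track A: 43, -43, 43, -43. The oscillation 43·(−1)^(n+1).
Track B: -7, 14, -28, 56. Geometric, ×-2 each step.
Track C: 4, 8, 16, 32. Successive powers of 2.
Position 13 falls in track A as its term 5, giving 43.
Position 14 falls in track B as its term 5, giving -112.

43, -112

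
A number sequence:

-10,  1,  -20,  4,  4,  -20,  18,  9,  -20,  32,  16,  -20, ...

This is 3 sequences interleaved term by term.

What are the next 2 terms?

Taking every 3rd term gives 3 separate tracks.
Track A = -10, 4, 18, 32: arithmetic, step +14.
Track B = 1, 4, 9, 16: the squares 1², 2², 3², ….
Track C = -20, -20, -20, -20: always -20.
Position 13 → track A, term 5 = 46.
Position 14 → track B, term 5 = 25.

46, 25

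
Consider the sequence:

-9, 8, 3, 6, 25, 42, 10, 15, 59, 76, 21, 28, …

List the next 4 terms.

Positions follow the repeating pattern AABB; grouping by letter gives 2 tracks.
Subsequence A is -9, 8, 25, 42, 59, 76, which is arithmetic, step +17.
Subsequence B is 3, 6, 10, 15, 21, 28, which is triangular numbers starting at T_2.
The 13th slot belongs to subsequence A; its 7th term is 93.
Position 14 → subsequence A, term 8 = 110.
Position 15 → subsequence B, term 7 = 36.
The 16th slot belongs to subsequence B; its 8th term is 45.

93, 110, 36, 45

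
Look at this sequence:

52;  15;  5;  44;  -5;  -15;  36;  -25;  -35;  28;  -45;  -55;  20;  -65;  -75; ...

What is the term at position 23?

-125

Reading positions in blocks of 3 reveals the pattern ABB — 2 tracks woven together.
Track A: 52, 44, 36, 28, 20 (subtracting 8 each time).
Track B: 15, 5, -5, -15, -25, -35, -45, -55, -65, -75 (linear: a_n = 25 − 10·n).
Position 23 falls in track B as its term 15, giving -125.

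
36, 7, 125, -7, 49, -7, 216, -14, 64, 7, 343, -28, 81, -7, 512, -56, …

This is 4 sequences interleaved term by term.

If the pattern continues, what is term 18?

Taking every 4th term gives 4 separate tracks.
Stream A: 36, 49, 64, 81. The squares 6², 7², 8², ….
Stream B: 7, -7, 7, -7. Alternating ±7.
Stream C: 125, 216, 343, 512. Consecutive cubes n³ from n = 5.
Stream D: -7, -14, -28, -56. Multiplying by 2 each time.
The 18th slot belongs to stream B; its 5th term is 7.

7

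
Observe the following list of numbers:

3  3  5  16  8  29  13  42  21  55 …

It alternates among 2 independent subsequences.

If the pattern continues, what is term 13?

The terms cycle through 2 interleaved subsequences.
Stream A: 3, 5, 8, 13, 21. Each term equals the sum of the previous two.
Stream B: 3, 16, 29, 42, 55. Adding 13 each time.
Position 13 falls in stream A as its term 7, giving 55.

55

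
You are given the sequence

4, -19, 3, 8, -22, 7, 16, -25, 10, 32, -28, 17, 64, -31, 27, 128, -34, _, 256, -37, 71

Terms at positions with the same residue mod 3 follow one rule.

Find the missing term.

44

Taking every 3rd term gives 3 separate tracks.
Track A: 4, 8, 16, 32, 64, 128, 256. Powers of 2.
Track B: -19, -22, -25, -28, -31, -34, -37. Arithmetic with common difference −3.
Track C: 3, 7, 10, 17, 27, ?, 71. Each term equals the sum of the previous two.
Track C's pattern makes the blank 44.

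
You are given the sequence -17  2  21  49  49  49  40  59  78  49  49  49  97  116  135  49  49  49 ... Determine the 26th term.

Positions follow the repeating pattern AAABBB; grouping by letter gives 2 tracks.
Stream A: -17, 2, 21, 40, 59, 78, 97, 116, 135 — arithmetic, step +19.
Stream B: 49, 49, 49, 49, 49, 49, 49, 49, 49 — the constant sequence 49.
Term 26 comes from stream A (its 14th entry): 230.

230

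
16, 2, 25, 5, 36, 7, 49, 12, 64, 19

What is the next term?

81

Odd-indexed and even-indexed terms follow separate rules.
Track A: 16, 25, 36, 49, 64 (the squares 4², 5², 6², …).
Track B: 2, 5, 7, 12, 19 (a Fibonacci-like recurrence a_n = a_{n-1} + a_{n-2}).
Position 11 falls in track A as its term 6, giving 81.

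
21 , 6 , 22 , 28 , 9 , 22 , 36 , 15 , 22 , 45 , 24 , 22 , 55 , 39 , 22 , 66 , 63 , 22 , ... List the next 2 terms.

The terms cycle through 3 interleaved subsequences.
Subsequence A: 21, 28, 36, 45, 55, 66 (the triangular numbers T_6, T_7, …).
Subsequence B: 6, 9, 15, 24, 39, 63 (each term equals the sum of the previous two).
Subsequence C: 22, 22, 22, 22, 22, 22 (constant 22).
Term 19 comes from subsequence A (its 7th entry): 78.
Position 20 → subsequence B, term 7 = 102.

78, 102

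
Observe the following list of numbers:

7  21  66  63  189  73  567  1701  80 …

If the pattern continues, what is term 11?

The slot pattern repeats as AAB (period 3), so there are 2 interleaved tracks.
Subsequence A: 7, 21, 63, 189, 567, 1701. Geometric with ratio 3.
Subsequence B: 66, 73, 80. Arithmetic, step +7.
Term 11 comes from subsequence A (its 8th entry): 15309.

15309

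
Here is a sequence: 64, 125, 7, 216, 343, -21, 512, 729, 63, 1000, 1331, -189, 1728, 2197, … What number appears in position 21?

5103

The slot pattern repeats as AAB (period 3), so there are 2 interleaved tracks.
Subsequence A = 64, 125, 216, 343, 512, 729, 1000, 1331, 1728, 2197: perfect cubes starting at 4³.
Subsequence B = 7, -21, 63, -189: multiplying by -3 each time.
Term 21 comes from subsequence B (its 7th entry): 5103.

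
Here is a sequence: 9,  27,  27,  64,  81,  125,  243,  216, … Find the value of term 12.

Odd-indexed and even-indexed terms follow separate rules.
Stream A is 9, 27, 81, 243, which is powers of 3.
Stream B is 27, 64, 125, 216, which is perfect cubes starting at 3³.
Position 12 → stream B, term 6 = 512.

512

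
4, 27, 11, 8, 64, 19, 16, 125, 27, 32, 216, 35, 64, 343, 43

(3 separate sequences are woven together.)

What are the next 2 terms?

Taking every 3rd term gives 3 separate tracks.
Track A: 4, 8, 16, 32, 64. Geometric, ×2 each step.
Track B: 27, 64, 125, 216, 343. Perfect cubes starting at 3³.
Track C: 11, 19, 27, 35, 43. Arithmetic with common difference +8.
Position 16 → track A, term 6 = 128.
Position 17 falls in track B as its term 6, giving 512.

128, 512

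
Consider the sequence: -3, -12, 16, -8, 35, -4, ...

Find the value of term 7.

54

Split by position mod 2 into 2 tracks.
Subsequence A is -3, 16, 35, which is linear: a_n = -22 + 19·n.
Subsequence B is -12, -8, -4, which is adding 4 each time.
Term 7 comes from subsequence A (its 4th entry): 54.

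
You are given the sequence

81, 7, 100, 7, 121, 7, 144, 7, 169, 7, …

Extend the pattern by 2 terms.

Positions 1, 3, 5, … form one subsequence and positions 2, 4, 6, … form another.
Track A = 81, 100, 121, 144, 169: consecutive squares n² from n = 9.
Track B = 7, 7, 7, 7, 7: always 7.
The 11th slot belongs to track A; its 6th term is 196.
Position 12 falls in track B as its term 6, giving 7.

196, 7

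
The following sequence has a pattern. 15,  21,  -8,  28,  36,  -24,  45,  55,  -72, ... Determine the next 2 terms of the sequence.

66, 78

Positions follow the repeating pattern AAB; grouping by letter gives 2 tracks.
Track A is 15, 21, 28, 36, 45, 55, which is the triangular numbers T_5, T_6, ….
Track B is -8, -24, -72, which is geometric, ×3 each step.
Term 10 comes from track A (its 7th entry): 66.
Position 11 → track A, term 8 = 78.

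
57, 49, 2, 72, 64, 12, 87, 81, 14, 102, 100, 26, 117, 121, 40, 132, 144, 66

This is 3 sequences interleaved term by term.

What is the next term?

147

Split by position mod 3: positions 1, 4, 7, … form one track, and each other residue class forms its own.
Stream A: 57, 72, 87, 102, 117, 132 (arithmetic, step +15).
Stream B: 49, 64, 81, 100, 121, 144 (perfect squares starting at 7²).
Stream C: 2, 12, 14, 26, 40, 66 (a Fibonacci-like recurrence a_n = a_{n-1} + a_{n-2}).
The 19th slot belongs to stream A; its 7th term is 147.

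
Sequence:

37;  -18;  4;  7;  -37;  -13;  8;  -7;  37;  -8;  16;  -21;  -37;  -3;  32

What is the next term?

Split by position mod 4 into 4 tracks.
Track A: 37, -37, 37, -37. The oscillation 37·(−1)^(n+1).
Track B: -18, -13, -8, -3. Arithmetic with common difference +5.
Track C: 4, 8, 16, 32. Powers 2^2, 2^3, 2^4, ….
Track D: 7, -7, -21. Arithmetic, step −14.
Term 16 comes from track D (its 4th entry): -35.

-35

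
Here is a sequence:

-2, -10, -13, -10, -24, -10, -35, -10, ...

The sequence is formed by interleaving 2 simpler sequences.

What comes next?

The terms cycle through 2 interleaved subsequences.
Track A: -2, -13, -24, -35 (subtracting 11 each time).
Track B: -10, -10, -10, -10 (the constant sequence -10).
Term 9 comes from track A (its 5th entry): -46.

-46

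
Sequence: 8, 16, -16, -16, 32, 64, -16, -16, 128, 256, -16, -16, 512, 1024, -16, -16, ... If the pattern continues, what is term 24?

-16

Reading positions in blocks of 4 reveals the pattern AABB — 2 tracks woven together.
Subsequence A: 8, 16, 32, 64, 128, 256, 512, 1024 (geometric with ratio 2).
Subsequence B: -16, -16, -16, -16, -16, -16, -16, -16 (constant -16).
Position 24 falls in subsequence B as its term 12, giving -16.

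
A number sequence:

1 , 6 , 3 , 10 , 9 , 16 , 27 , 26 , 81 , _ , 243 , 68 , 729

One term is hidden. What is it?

42

The terms cycle through 2 interleaved subsequences.
Subsequence A is 1, 3, 9, 27, 81, 243, 729, which is powers 3^0, 3^1, 3^2, ….
Subsequence B is 6, 10, 16, 26, ?, 68, which is each term equals the sum of the previous two.
Filling subsequence B at index 5 by its rule yields 42.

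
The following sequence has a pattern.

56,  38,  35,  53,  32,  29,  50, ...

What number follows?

26

Reading positions in blocks of 3 reveals the pattern ABB — 2 tracks woven together.
Stream A is 56, 53, 50, which is arithmetic, step −3.
Stream B is 38, 35, 32, 29, which is arithmetic, step −3.
Position 8 → stream B, term 5 = 26.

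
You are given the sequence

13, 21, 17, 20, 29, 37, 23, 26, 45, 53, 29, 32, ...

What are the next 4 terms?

The slot pattern repeats as AABB (period 4), so there are 2 interleaved tracks.
Stream A: 13, 21, 29, 37, 45, 53 (adding 8 each time).
Stream B: 17, 20, 23, 26, 29, 32 (adding 3 each time).
Term 13 comes from stream A (its 7th entry): 61.
Term 14 comes from stream A (its 8th entry): 69.
Position 15 → stream B, term 7 = 35.
Position 16 → stream B, term 8 = 38.

61, 69, 35, 38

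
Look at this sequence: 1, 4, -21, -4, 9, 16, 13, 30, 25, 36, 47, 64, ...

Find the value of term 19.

115

The slot pattern repeats as AABB (period 4), so there are 2 interleaved tracks.
Subsequence A is 1, 4, 9, 16, 25, 36, which is consecutive squares n² from n = 1.
Subsequence B is -21, -4, 13, 30, 47, 64, which is arithmetic with common difference +17.
Position 19 → subsequence B, term 9 = 115.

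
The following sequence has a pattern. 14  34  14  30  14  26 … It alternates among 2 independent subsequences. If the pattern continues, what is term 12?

14

Taking every 2nd term gives 2 separate tracks.
Track A = 14, 14, 14: constant 14.
Track B = 34, 30, 26: linear: a_n = 38 − 4·n.
Position 12 → track B, term 6 = 14.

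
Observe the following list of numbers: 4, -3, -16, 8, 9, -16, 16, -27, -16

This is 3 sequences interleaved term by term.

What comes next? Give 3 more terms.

Taking every 3rd term gives 3 separate tracks.
Track A: 4, 8, 16 — powers 2^2, 2^3, 2^4, ….
Track B: -3, 9, -27 — multiplying by -3 each time.
Track C: -16, -16, -16 — the constant sequence -16.
The 10th slot belongs to track A; its 4th term is 32.
Position 11 → track B, term 4 = 81.
Position 12 → track C, term 4 = -16.

32, 81, -16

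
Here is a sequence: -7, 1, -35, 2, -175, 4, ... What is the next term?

Split by position mod 2 into 2 tracks.
Track A: -7, -35, -175 — multiplying by 5 each time.
Track B: 1, 2, 4 — powers 2^0, 2^1, 2^2, ….
Term 7 comes from track A (its 4th entry): -875.

-875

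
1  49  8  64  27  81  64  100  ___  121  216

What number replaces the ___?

Split by position mod 2 into 2 tracks.
Subsequence A: 1, 8, 27, 64, ?, 216. The cubes 1³, 2³, 3³, ….
Subsequence B: 49, 64, 81, 100, 121. The squares 7², 8², 9², ….
Subsequence A's pattern makes the blank 125.

125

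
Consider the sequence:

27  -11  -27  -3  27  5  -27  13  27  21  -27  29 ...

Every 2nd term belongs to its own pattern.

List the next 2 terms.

Positions 1, 3, 5, … form one subsequence and positions 2, 4, 6, … form another.
Track A: 27, -27, 27, -27, 27, -27 — oscillating between 27 and -27.
Track B: -11, -3, 5, 13, 21, 29 — arithmetic with common difference +8.
The 13th slot belongs to track A; its 7th term is 27.
The 14th slot belongs to track B; its 7th term is 37.

27, 37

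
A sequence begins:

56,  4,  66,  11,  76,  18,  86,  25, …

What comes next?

96

Odd-indexed and even-indexed terms follow separate rules.
Subsequence A: 56, 66, 76, 86 (linear: a_n = 46 + 10·n).
Subsequence B: 4, 11, 18, 25 (arithmetic, step +7).
Position 9 → subsequence A, term 5 = 96.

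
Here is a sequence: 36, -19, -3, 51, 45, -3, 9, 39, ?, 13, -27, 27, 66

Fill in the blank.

Split by position mod 4 into 4 tracks.
Track A: 36, 45, ?, 66 (triangular numbers starting at T_8).
Track B: -19, -3, 13 (arithmetic with common difference +16).
Track C: -3, 9, -27 (geometric, ×-3 each step).
Track D: 51, 39, 27 (subtracting 12 each time).
Filling track A at index 3 by its rule yields 55.

55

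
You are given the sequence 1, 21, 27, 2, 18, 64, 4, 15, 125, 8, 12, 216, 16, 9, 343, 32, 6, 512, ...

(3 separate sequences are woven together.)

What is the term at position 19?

64

Split by position mod 3: positions 1, 4, 7, … form one track, and each other residue class forms its own.
Subsequence A = 1, 2, 4, 8, 16, 32: successive powers of 2.
Subsequence B = 21, 18, 15, 12, 9, 6: linear: a_n = 24 − 3·n.
Subsequence C = 27, 64, 125, 216, 343, 512: perfect cubes starting at 3³.
Position 19 falls in subsequence A as its term 7, giving 64.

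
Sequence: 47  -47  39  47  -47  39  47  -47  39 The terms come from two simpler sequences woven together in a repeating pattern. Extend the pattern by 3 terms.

47, -47, 39

Reading positions in blocks of 3 reveals the pattern AAB — 2 tracks woven together.
Stream A: 47, -47, 47, -47, 47, -47. Alternating ±47.
Stream B: 39, 39, 39. The constant sequence 39.
Position 10 → stream A, term 7 = 47.
Position 11 → stream A, term 8 = -47.
The 12th slot belongs to stream B; its 4th term is 39.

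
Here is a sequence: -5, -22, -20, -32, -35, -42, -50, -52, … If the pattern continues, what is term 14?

-82

The terms cycle through 2 interleaved subsequences.
Subsequence A: -5, -20, -35, -50 — subtracting 15 each time.
Subsequence B: -22, -32, -42, -52 — arithmetic, step −10.
Term 14 comes from subsequence B (its 7th entry): -82.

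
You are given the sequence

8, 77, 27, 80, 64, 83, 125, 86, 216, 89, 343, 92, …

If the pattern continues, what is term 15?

Split by position mod 2 into 2 tracks.
Subsequence A: 8, 27, 64, 125, 216, 343 (perfect cubes starting at 2³).
Subsequence B: 77, 80, 83, 86, 89, 92 (arithmetic, step +3).
Position 15 → subsequence A, term 8 = 729.

729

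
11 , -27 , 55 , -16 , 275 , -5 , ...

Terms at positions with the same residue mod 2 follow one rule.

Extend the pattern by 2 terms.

1375, 6

The terms cycle through 2 interleaved subsequences.
Track A: 11, 55, 275. A geometric progression (common ratio 5).
Track B: -27, -16, -5. Arithmetic, step +11.
Position 7 falls in track A as its term 4, giving 1375.
The 8th slot belongs to track B; its 4th term is 6.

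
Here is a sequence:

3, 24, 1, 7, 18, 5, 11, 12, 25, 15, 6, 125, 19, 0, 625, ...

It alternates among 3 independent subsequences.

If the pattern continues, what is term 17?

-6

Split by position mod 3: positions 1, 4, 7, … form one track, and each other residue class forms its own.
Track A: 3, 7, 11, 15, 19. Arithmetic with common difference +4.
Track B: 24, 18, 12, 6, 0. Arithmetic, step −6.
Track C: 1, 5, 25, 125, 625. Geometric with ratio 5.
Position 17 falls in track B as its term 6, giving -6.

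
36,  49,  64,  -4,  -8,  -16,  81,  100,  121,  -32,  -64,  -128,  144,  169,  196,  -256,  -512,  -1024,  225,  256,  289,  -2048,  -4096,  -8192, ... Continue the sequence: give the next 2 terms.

324, 361

The slot pattern repeats as AAABBB (period 6), so there are 2 interleaved tracks.
Track A: 36, 49, 64, 81, 100, 121, 144, 169, 196, 225, 256, 289. The squares 6², 7², 8², ….
Track B: -4, -8, -16, -32, -64, -128, -256, -512, -1024, -2048, -4096, -8192. A geometric progression (common ratio 2).
Term 25 comes from track A (its 13th entry): 324.
The 26th slot belongs to track A; its 14th term is 361.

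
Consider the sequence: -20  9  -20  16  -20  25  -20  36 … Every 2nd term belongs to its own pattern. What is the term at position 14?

81

Split by position mod 2 into 2 tracks.
Track A: -20, -20, -20, -20 (constant -20).
Track B: 9, 16, 25, 36 (consecutive squares n² from n = 3).
Position 14 falls in track B as its term 7, giving 81.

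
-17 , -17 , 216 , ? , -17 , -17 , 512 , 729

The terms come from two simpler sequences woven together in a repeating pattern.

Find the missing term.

343

Positions follow the repeating pattern AABB; grouping by letter gives 2 tracks.
Track A: -17, -17, -17, -17 — constant -17.
Track B: 216, ?, 512, 729 — consecutive cubes n³ from n = 6.
The gap is track B's term 2; the rule gives 343.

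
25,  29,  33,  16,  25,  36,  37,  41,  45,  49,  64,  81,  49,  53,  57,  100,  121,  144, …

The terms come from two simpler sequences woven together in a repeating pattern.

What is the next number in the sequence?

The slot pattern repeats as AAABBB (period 6), so there are 2 interleaved tracks.
Track A is 25, 29, 33, 37, 41, 45, 49, 53, 57, which is arithmetic with common difference +4.
Track B is 16, 25, 36, 49, 64, 81, 100, 121, 144, which is perfect squares starting at 4².
Position 19 falls in track A as its term 10, giving 61.

61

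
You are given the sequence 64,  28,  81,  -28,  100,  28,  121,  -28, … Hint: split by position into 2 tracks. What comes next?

Split by position mod 2 into 2 tracks.
Track A: 64, 81, 100, 121 (consecutive squares n² from n = 8).
Track B: 28, -28, 28, -28 (the oscillation 28·(−1)^(n+1)).
Term 9 comes from track A (its 5th entry): 144.

144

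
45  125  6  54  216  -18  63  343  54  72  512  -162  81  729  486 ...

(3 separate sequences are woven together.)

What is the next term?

Taking every 3rd term gives 3 separate tracks.
Track A: 45, 54, 63, 72, 81 (linear: a_n = 36 + 9·n).
Track B: 125, 216, 343, 512, 729 (perfect cubes starting at 5³).
Track C: 6, -18, 54, -162, 486 (geometric with ratio -3).
The 16th slot belongs to track A; its 6th term is 90.

90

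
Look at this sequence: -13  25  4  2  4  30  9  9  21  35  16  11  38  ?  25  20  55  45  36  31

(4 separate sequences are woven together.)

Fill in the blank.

Read the sequence 4 terms at a time; column i is its own pattern.
Track A: -13, 4, 21, 38, 55. Linear: a_n = -30 + 17·n.
Track B: 25, 30, 35, ?, 45. Linear: a_n = 20 + 5·n.
Track C: 4, 9, 16, 25, 36. Perfect squares starting at 2².
Track D: 2, 9, 11, 20, 31. A Fibonacci-like recurrence a_n = a_{n-1} + a_{n-2}.
So the missing entry in track B is 40.

40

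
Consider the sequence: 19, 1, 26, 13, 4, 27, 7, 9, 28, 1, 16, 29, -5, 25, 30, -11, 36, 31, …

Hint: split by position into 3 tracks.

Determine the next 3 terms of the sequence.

Taking every 3rd term gives 3 separate tracks.
Stream A: 19, 13, 7, 1, -5, -11. Subtracting 6 each time.
Stream B: 1, 4, 9, 16, 25, 36. Consecutive squares n² from n = 1.
Stream C: 26, 27, 28, 29, 30, 31. Adding 1 each time.
Position 19 → stream A, term 7 = -17.
Position 20 falls in stream B as its term 7, giving 49.
Term 21 comes from stream C (its 7th entry): 32.

-17, 49, 32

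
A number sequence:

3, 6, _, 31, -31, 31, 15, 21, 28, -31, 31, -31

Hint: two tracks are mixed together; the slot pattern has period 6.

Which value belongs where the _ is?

The slot pattern repeats as AAABBB (period 6), so there are 2 interleaved tracks.
Stream A = 3, 6, ?, 15, 21, 28: triangular numbers starting at T_2.
Stream B = 31, -31, 31, -31, 31, -31: oscillating between 31 and -31.
Stream A's pattern makes the blank 10.

10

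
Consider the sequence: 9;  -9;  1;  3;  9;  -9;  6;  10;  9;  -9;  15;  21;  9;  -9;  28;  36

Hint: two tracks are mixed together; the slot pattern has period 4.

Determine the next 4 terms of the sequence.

9, -9, 45, 55

The slot pattern repeats as AABB (period 4), so there are 2 interleaved tracks.
Track A is 9, -9, 9, -9, 9, -9, 9, -9, which is oscillating between 9 and -9.
Track B is 1, 3, 6, 10, 15, 21, 28, 36, which is triangular numbers n(n+1)/2 for n = 1, 2, ….
The 17th slot belongs to track A; its 9th term is 9.
The 18th slot belongs to track A; its 10th term is -9.
Position 19 → track B, term 9 = 45.
Term 20 comes from track B (its 10th entry): 55.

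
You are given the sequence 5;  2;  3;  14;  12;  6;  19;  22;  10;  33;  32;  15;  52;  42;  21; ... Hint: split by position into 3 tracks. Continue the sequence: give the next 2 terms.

The terms cycle through 3 interleaved subsequences.
Stream A: 5, 14, 19, 33, 52 (each term equals the sum of the previous two).
Stream B: 2, 12, 22, 32, 42 (arithmetic, step +10).
Stream C: 3, 6, 10, 15, 21 (the triangular numbers T_2, T_3, …).
Position 16 → stream A, term 6 = 85.
Term 17 comes from stream B (its 6th entry): 52.

85, 52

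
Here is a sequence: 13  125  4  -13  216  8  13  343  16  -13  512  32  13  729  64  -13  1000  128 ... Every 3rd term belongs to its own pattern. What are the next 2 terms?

Split by position mod 3 into 3 tracks.
Track A: 13, -13, 13, -13, 13, -13 — oscillating between 13 and -13.
Track B: 125, 216, 343, 512, 729, 1000 — the cubes 5³, 6³, 7³, ….
Track C: 4, 8, 16, 32, 64, 128 — powers 2^2, 2^3, 2^4, ….
The 19th slot belongs to track A; its 7th term is 13.
Term 20 comes from track B (its 7th entry): 1331.

13, 1331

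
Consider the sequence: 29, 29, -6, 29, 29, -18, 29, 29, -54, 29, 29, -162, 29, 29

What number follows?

The slot pattern repeats as AAB (period 3), so there are 2 interleaved tracks.
Subsequence A is 29, 29, 29, 29, 29, 29, 29, 29, 29, 29, which is the constant sequence 29.
Subsequence B is -6, -18, -54, -162, which is geometric, ×3 each step.
Position 15 → subsequence B, term 5 = -486.

-486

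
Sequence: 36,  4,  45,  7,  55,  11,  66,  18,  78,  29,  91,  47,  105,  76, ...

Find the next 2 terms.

120, 123

The terms cycle through 2 interleaved subsequences.
Track A: 36, 45, 55, 66, 78, 91, 105 — the triangular numbers T_8, T_9, ….
Track B: 4, 7, 11, 18, 29, 47, 76 — a Fibonacci-like recurrence a_n = a_{n-1} + a_{n-2}.
Position 15 falls in track A as its term 8, giving 120.
The 16th slot belongs to track B; its 8th term is 123.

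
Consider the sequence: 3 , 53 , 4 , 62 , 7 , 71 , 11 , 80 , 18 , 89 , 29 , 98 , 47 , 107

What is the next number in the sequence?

Positions 1, 3, 5, … form one subsequence and positions 2, 4, 6, … form another.
Stream A is 3, 4, 7, 11, 18, 29, 47, which is each term equals the sum of the previous two.
Stream B is 53, 62, 71, 80, 89, 98, 107, which is arithmetic with common difference +9.
Term 15 comes from stream A (its 8th entry): 76.

76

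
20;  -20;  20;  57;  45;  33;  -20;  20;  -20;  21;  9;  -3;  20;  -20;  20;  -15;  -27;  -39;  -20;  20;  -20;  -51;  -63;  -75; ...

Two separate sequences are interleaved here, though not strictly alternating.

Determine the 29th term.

The slot pattern repeats as AAABBB (period 6), so there are 2 interleaved tracks.
Track A: 20, -20, 20, -20, 20, -20, 20, -20, 20, -20, 20, -20. The oscillation 20·(−1)^(n+1).
Track B: 57, 45, 33, 21, 9, -3, -15, -27, -39, -51, -63, -75. Arithmetic with common difference −12.
Position 29 → track B, term 14 = -99.

-99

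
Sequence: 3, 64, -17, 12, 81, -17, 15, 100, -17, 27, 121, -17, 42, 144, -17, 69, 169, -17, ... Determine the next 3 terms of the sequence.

Taking every 3rd term gives 3 separate tracks.
Subsequence A is 3, 12, 15, 27, 42, 69, which is each term equals the sum of the previous two.
Subsequence B is 64, 81, 100, 121, 144, 169, which is the squares 8², 9², 10², ….
Subsequence C is -17, -17, -17, -17, -17, -17, which is constant -17.
The 19th slot belongs to subsequence A; its 7th term is 111.
Position 20 → subsequence B, term 7 = 196.
Position 21 → subsequence C, term 7 = -17.

111, 196, -17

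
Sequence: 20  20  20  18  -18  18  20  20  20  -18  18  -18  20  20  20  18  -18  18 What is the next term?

The slot pattern repeats as AAABBB (period 6), so there are 2 interleaved tracks.
Subsequence A: 20, 20, 20, 20, 20, 20, 20, 20, 20 — the constant sequence 20.
Subsequence B: 18, -18, 18, -18, 18, -18, 18, -18, 18 — alternating ±18.
Term 19 comes from subsequence A (its 10th entry): 20.

20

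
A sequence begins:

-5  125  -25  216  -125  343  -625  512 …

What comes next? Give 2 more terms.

-3125, 729

Odd-indexed and even-indexed terms follow separate rules.
Subsequence A: -5, -25, -125, -625. Geometric, ×5 each step.
Subsequence B: 125, 216, 343, 512. Consecutive cubes n³ from n = 5.
Position 9 → subsequence A, term 5 = -3125.
The 10th slot belongs to subsequence B; its 5th term is 729.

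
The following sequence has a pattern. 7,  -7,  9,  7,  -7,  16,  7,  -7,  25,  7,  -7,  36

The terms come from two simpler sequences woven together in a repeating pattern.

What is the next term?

7

Reading positions in blocks of 3 reveals the pattern AAB — 2 tracks woven together.
Subsequence A: 7, -7, 7, -7, 7, -7, 7, -7. The oscillation 7·(−1)^(n+1).
Subsequence B: 9, 16, 25, 36. Consecutive squares n² from n = 3.
Term 13 comes from subsequence A (its 9th entry): 7.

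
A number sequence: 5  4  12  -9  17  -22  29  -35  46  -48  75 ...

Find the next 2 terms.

The terms cycle through 2 interleaved subsequences.
Stream A: 5, 12, 17, 29, 46, 75. Fibonacci-style (each term is the sum of the two before it).
Stream B: 4, -9, -22, -35, -48. Linear: a_n = 17 − 13·n.
Term 12 comes from stream B (its 6th entry): -61.
Position 13 → stream A, term 7 = 121.

-61, 121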